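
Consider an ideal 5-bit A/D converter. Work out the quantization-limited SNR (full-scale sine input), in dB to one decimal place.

31.9 dB

SNR ≈ 6.02·N + 1.76 dB = 6.02·5 + 1.76 = 31.86 dB.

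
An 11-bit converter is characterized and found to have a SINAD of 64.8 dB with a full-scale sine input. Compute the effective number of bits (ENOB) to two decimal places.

10.47 bits

ENOB = (SINAD − 1.76) / 6.02 = (64.8 − 1.76)/6.02 = 10.472.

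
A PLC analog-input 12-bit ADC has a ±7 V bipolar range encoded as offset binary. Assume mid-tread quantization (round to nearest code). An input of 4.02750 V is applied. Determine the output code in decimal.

code 3226

LSB = 14 V / 4096 = 3.418 mV.
(4.02750 − (−7)) / 0.00341797 = 3226.331 LSBs.
So the output code is 3226.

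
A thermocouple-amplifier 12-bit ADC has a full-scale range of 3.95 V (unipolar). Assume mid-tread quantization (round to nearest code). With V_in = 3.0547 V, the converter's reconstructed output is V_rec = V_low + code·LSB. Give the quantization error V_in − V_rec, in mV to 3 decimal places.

-0.378 mV

Step size: 3.95 V ÷ 2^12 = 0.964 mV.
(3.0547 − 0)/0.000964355 = 3167.6079; round gives code 3168.
V_rec = 0 + 3168·0.000964355 = 3.0550781 V.
V_in − V_rec = -0.000378125 V = -0.378 mV.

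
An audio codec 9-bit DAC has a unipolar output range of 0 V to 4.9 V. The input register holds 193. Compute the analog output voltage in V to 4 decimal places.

1.8471 V

LSB = 4.9 V / 2^9 = 9.570 mV.
V_out = 0 + 193 × 0.00957031 V = 1.84707 V.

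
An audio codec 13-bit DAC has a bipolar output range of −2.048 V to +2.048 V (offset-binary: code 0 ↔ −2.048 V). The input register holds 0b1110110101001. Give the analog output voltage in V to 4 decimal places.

1.7485 V

LSB = 4.096 V / 2^13 = 0.500 mV.
Code 0b1110110101001 = 7593 decimal.
V_out = (−2.048) + 7593 × 0.0005 V = 1.7485 V.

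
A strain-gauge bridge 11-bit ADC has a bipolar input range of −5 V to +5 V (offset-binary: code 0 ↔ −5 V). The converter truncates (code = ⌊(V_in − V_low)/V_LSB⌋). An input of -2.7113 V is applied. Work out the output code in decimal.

Full-scale span = 10 V; LSB = 10/2^11 = 4.883 mV.
(V_in − V_low)/LSB = (-2.7113 − (−5)) / 0.00488281 = 468.726.
So the output code is 468.

code 468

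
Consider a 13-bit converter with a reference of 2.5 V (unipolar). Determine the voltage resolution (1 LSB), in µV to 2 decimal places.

Full-scale span = 2.5 V.
LSB = 2.5 / 2^13 = 2.5 / 8192 = 0.000305176 V = 305.18 µV.

305.18 µV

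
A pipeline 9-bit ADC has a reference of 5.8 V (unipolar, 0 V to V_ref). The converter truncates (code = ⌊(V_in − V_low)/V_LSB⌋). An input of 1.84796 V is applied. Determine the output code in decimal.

With 512 levels over 5.8 V, one step is 11.328 mV.
(1.84796 − 0) / 0.0113281 = 163.130 LSBs.
So the output code is 163.

code 163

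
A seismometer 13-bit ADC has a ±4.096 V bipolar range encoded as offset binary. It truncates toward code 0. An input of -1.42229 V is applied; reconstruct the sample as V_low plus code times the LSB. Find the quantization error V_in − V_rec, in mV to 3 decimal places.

One LSB is 8.192 V / 8192 = 1.000 mV.
(-1.42229 − (−4.096))/0.001 = 2673.7100; ⌊·⌋ gives code 2673.
V_rec = (−4.096) + 2673·0.001 = -1.423 V.
V_in − V_rec = 0.00071 V = 0.710 mV.

0.710 mV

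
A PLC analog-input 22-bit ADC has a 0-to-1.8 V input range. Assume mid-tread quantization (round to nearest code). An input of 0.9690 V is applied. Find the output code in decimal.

LSB = 1.8 V / 4194304 = 0.43 µV.
(0.9690 − 0) / 4.29153e-07 = 2257933.653 LSBs.
round(2257933.653) = 2257934.

code 2257934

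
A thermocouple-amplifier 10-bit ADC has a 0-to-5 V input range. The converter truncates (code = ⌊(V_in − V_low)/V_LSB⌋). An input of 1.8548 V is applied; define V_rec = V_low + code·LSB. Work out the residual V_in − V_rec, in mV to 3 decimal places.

4.214 mV

Step size: 5 V ÷ 2^10 = 4.883 mV.
Scaled input = 379.8630 LSBs, so code = 379.
Code 379 maps back to 0 + 379×0.00488281 V = 1.8505859 V.
V_in − V_rec = 0.00421406 V = 4.214 mV.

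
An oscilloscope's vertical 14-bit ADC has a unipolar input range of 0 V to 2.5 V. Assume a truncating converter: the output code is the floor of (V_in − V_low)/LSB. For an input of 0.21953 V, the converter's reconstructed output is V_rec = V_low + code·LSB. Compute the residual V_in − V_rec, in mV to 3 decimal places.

One LSB is 2.5 V / 16384 = 152.59 µV.
(V_in − V_low)/LSB = (0.21953 − 0)/0.000152588 = 1438.7118 → code 1438 (floor).
Reconstructed: 0.21942139 V.
Error = 0.21953 − 0.21942139 = 0.000108613 V = 0.109 mV.

0.109 mV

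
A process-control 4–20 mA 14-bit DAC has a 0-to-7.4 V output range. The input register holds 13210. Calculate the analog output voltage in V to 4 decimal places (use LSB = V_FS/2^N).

5.9664 V

LSB = 7.4 V / 2^14 = 451.66 µV.
V_out = 0 + 13210 × 0.00045166 V = 5.96643 V.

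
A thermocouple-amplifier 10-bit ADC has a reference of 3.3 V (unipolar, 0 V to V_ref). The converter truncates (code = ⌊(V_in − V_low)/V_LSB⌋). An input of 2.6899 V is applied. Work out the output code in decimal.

code 834

With 1024 levels over 3.3 V, one step is 3.223 mV.
(V_in − V_low)/LSB = (2.6899 − 0) / 0.00322266 = 834.684.
⌊·⌋(834.684) = 834.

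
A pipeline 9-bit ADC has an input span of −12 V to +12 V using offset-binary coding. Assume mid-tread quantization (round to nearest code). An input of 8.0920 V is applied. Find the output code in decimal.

Full-scale span = 24 V; LSB = 24/2^9 = 46.875 mV.
Input sits at 428.629 steps above V_low.
round(428.629) = 429.

code 429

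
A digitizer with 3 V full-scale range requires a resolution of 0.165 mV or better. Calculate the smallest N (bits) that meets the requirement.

Number of steps required ≥ 3 V / 0.165 mV = 18181.82.
Need 2^N ≥ 18181.82; 2^14 = 16384, 2^15 = 32768.
Minimum N = 15.

15 bits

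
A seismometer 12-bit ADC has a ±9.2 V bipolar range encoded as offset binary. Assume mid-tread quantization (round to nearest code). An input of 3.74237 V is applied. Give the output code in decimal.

With 4096 levels over 18.4 V, one step is 4.492 mV.
(3.74237 − (−9.2)) / 0.00449219 = 2881.084 LSBs.
So the output code is 2881.

code 2881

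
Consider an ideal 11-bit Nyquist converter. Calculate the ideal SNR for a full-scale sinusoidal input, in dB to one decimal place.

SNR ≈ 6.02·N + 1.76 dB = 6.02·11 + 1.76 = 67.98 dB.

68.0 dB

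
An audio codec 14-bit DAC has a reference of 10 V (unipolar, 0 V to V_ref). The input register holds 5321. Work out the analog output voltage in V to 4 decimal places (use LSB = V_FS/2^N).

LSB = 10 V / 2^14 = 0.610 mV.
V_out = 0 + 5321 × 0.000610352 V = 3.24768 V.

3.2477 V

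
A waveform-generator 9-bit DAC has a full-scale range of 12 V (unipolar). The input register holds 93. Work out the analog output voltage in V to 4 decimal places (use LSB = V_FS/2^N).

2.1797 V

LSB = 12 V / 2^9 = 23.438 mV.
V_out = 0 + 93 × 0.0234375 V = 2.17969 V.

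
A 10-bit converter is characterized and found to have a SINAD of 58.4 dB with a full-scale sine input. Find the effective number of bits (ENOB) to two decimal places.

9.41 bits

ENOB = (SINAD − 1.76) / 6.02 = (58.4 − 1.76)/6.02 = 9.409.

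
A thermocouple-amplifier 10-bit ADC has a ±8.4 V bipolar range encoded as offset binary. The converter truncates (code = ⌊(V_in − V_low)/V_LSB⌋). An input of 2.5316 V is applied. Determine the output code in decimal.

code 666

Full-scale span = 16.8 V; LSB = 16.8/2^10 = 16.406 mV.
Input sits at 666.307 steps above V_low.
Floor → code 666.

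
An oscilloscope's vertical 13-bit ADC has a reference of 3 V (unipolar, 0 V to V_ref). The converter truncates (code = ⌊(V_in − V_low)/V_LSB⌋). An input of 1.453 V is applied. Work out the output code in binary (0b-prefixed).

code 0b111101111111 (decimal 3967)

LSB = 3 V / 8192 = 366.21 µV.
(V_in − V_low)/LSB = (1.453 − 0) / 0.000366211 = 3967.659.
⌊·⌋(3967.659) = 3967.
In binary (0b-prefixed): 0b111101111111.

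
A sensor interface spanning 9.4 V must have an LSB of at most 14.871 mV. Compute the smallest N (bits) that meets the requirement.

Number of steps required ≥ 9.4 V / 14.871 mV = 632.10.
Need 2^N ≥ 632.10; 2^9 = 512, 2^10 = 1024.
Minimum N = 10.

10 bits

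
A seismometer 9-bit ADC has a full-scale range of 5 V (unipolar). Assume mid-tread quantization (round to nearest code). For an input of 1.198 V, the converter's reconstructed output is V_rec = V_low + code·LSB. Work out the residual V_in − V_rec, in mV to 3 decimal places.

Step size: 5 V ÷ 2^9 = 9.766 mV.
Scaled input = 122.6752 LSBs, so code = 123.
V_rec = 0 + 123·0.00976562 = 1.2011719 V.
V_in − V_rec = -0.00317188 V = -3.172 mV.

-3.172 mV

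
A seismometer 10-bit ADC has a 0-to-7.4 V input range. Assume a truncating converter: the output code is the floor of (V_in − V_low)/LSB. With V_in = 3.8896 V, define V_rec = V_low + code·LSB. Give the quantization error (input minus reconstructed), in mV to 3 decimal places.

Step size: 7.4 V ÷ 2^10 = 7.227 mV.
(V_in − V_low)/LSB = (3.8896 − 0)/0.00722656 = 538.2365 → code 538 (floor).
Reconstructed: 3.8878906 V.
Difference: 0.00170937 V → 1.709 mV.

1.709 mV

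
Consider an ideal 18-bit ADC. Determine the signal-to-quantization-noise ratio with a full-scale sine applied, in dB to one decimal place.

110.1 dB

SNR ≈ 6.02·N + 1.76 dB = 6.02·18 + 1.76 = 110.12 dB.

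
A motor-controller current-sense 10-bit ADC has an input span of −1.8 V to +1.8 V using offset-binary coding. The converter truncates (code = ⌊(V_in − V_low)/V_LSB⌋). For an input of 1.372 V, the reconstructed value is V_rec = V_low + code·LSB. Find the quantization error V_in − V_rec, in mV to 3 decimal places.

LSB = 3.6/2^10 = 3.516 mV.
(1.372 − (−1.8))/0.00351563 = 902.2578; ⌊·⌋ gives code 902.
V_rec = (−1.8) + 902·0.00351563 = 1.3710938 V.
Error = 1.372 − 1.3710938 = 0.00090625 V = 0.906 mV.

0.906 mV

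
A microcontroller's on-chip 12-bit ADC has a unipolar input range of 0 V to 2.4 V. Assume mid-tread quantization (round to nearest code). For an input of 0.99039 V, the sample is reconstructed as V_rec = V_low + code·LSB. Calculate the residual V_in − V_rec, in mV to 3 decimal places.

LSB = 2.4/2^12 = 0.586 mV.
(V_in − V_low)/LSB = (0.99039 − 0)/0.000585937 = 1690.2656 → code 1690 (round).
Reconstructed: 0.99023438 V.
V_in − V_rec = 0.000155625 V = 0.156 mV.

0.156 mV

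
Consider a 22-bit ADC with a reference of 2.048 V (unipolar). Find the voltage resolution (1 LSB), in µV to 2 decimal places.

Full-scale span = 2.048 V.
LSB = 2.048 / 2^22 = 2.048 / 4194304 = 4.88281e-07 V = 0.49 µV.

0.49 µV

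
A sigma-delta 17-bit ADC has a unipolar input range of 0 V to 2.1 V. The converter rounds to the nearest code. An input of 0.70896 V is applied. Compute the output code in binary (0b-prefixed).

With 131072 levels over 2.1 V, one step is 16.02 µV.
Input sits at 44249.907 steps above V_low.
So the output code is 44250.
In binary (0b-prefixed): 0b1010110011011010.

code 0b1010110011011010 (decimal 44250)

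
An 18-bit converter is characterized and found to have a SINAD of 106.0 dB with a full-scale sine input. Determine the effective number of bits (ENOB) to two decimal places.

ENOB = (SINAD − 1.76) / 6.02 = (106.0 − 1.76)/6.02 = 17.316.

17.32 bits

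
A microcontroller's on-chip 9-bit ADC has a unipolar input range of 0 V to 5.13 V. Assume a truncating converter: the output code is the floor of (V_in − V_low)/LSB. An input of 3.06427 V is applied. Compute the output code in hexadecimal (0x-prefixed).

code 0x131 (decimal 305)

With 512 levels over 5.13 V, one step is 10.020 mV.
(V_in − V_low)/LSB = (3.06427 − 0) / 0.0100195 = 305.830.
Floor → code 305.
In hexadecimal (0x-prefixed): 0x131.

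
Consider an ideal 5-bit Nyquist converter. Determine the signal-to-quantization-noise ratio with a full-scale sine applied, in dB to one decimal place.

31.9 dB

SNR ≈ 6.02·N + 1.76 dB = 6.02·5 + 1.76 = 31.86 dB.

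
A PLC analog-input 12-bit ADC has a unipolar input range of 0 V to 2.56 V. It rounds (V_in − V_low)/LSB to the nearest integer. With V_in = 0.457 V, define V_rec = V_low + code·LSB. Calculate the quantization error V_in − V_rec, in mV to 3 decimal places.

0.125 mV

One LSB is 2.56 V / 4096 = 0.625 mV.
(V_in − V_low)/LSB = (0.457 − 0)/0.000625 = 731.2000 → code 731 (round).
V_rec = 0 + 731·0.000625 = 0.456875 V.
V_in − V_rec = 0.000125 V = 0.125 mV.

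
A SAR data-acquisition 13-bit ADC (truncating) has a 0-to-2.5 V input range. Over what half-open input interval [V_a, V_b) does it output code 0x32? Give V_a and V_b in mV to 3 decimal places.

LSB = 2.5/2^13 = 305.18 µV.
Code 0x32 = 50 decimal.
V_a = V_low + 50·LSB = 0.0152588 V; V_b = V_low + 51·LSB = 0.015564 V.

[15.259 mV, 15.564 mV)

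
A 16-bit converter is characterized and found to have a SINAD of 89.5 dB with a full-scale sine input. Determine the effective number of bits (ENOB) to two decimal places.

14.57 bits

ENOB = (SINAD − 1.76) / 6.02 = (89.5 − 1.76)/6.02 = 14.575.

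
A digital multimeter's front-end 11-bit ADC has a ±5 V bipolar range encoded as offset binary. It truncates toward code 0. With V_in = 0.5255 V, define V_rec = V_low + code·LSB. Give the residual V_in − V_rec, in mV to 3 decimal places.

LSB = 10/2^11 = 4.883 mV.
(0.5255 − (−5))/0.00488281 = 1131.6224; ⌊·⌋ gives code 1131.
Code 1131 maps back to (−5) + 1131×0.00488281 V = 0.52246094 V.
Difference: 0.00303906 V → 3.039 mV.

3.039 mV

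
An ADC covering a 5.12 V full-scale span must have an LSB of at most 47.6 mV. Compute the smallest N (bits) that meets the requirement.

Number of steps required ≥ 5.12 V / 47.6 mV = 107.56.
Need 2^N ≥ 107.56; 2^6 = 64, 2^7 = 128.
Minimum N = 7.

7 bits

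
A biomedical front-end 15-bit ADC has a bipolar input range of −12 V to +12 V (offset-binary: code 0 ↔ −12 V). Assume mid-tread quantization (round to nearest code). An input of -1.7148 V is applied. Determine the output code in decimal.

code 14043

With 32768 levels over 24 V, one step is 0.732 mV.
(V_in − V_low)/LSB = (-1.7148 − (−12)) / 0.000732422 = 14042.726.
So the output code is 14043.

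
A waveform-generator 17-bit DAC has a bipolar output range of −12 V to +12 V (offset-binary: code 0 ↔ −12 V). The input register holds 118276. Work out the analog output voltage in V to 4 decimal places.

9.6570 V

LSB = 24 V / 2^17 = 183.11 µV.
V_out = (−12) + 118276 × 0.000183105 V = 9.65698 V.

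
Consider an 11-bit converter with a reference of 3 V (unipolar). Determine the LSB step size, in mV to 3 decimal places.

Full-scale span = 3 V.
LSB = 3 / 2^11 = 3 / 2048 = 0.00146484 V = 1.465 mV.

1.465 mV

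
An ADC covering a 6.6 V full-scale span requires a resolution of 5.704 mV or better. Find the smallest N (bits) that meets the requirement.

11 bits

Number of steps required ≥ 6.6 V / 5.704 mV = 1157.08.
Need 2^N ≥ 1157.08; 2^10 = 1024, 2^11 = 2048.
Minimum N = 11.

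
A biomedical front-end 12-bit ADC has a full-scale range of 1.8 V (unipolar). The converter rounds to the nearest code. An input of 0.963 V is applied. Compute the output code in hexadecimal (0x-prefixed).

With 4096 levels over 1.8 V, one step is 439.45 µV.
(0.963 − 0) / 0.000439453 = 2191.360 LSBs.
Round → code 2191.
In hexadecimal (0x-prefixed): 0x88F.

code 0x88F (decimal 2191)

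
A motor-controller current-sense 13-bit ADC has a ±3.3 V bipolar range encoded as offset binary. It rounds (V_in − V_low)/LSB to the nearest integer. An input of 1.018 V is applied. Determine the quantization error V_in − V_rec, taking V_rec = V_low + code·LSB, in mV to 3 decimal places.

Step size: 6.6 V ÷ 2^13 = 0.806 mV.
Scaled input = 5359.5539 LSBs, so code = 5360.
Reconstructed: 1.0183594 V.
V_in − V_rec = -0.000359375 V = -0.359 mV.

-0.359 mV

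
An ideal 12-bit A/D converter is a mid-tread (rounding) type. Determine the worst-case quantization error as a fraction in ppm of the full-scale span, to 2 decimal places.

122.07 ppm

Rounding → worst-case error = ½ LSB = V_FS/2^13, so 1e+06/8192 = 122.07 ppm of full scale.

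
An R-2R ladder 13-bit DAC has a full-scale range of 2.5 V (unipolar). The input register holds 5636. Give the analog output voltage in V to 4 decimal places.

1.7200 V

LSB = 2.5 V / 2^13 = 305.18 µV.
V_out = 0 + 5636 × 0.000305176 V = 1.71997 V.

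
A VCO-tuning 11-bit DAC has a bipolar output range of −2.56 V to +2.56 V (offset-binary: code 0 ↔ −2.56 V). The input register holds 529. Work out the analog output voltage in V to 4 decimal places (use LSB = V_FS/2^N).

-1.2375 V

LSB = 5.12 V / 2^11 = 2.500 mV.
V_out = (−2.56) + 529 × 0.0025 V = -1.2375 V.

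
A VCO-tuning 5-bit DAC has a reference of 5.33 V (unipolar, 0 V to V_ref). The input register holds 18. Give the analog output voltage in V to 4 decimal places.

2.9981 V

LSB = 5.33 V / 2^5 = 166.562 mV.
V_out = 0 + 18 × 0.166563 V = 2.99812 V.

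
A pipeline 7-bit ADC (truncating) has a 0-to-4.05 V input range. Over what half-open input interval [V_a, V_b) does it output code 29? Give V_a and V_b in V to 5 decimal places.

LSB = 4.05/2^7 = 31.641 mV.
V_a = V_low + 29·LSB = 0.917578 V; V_b = V_low + 30·LSB = 0.949219 V.

[0.91758 V, 0.94922 V)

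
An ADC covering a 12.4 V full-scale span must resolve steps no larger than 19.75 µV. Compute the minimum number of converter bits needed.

Number of steps required ≥ 12.4 V / 19.75 µV = 627848.10.
Need 2^N ≥ 627848.10; 2^19 = 524288, 2^20 = 1048576.
Minimum N = 20.

20 bits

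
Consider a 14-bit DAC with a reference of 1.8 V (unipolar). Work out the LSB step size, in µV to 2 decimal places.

Full-scale span = 1.8 V.
LSB = 1.8 / 2^14 = 1.8 / 16384 = 0.000109863 V = 109.86 µV.

109.86 µV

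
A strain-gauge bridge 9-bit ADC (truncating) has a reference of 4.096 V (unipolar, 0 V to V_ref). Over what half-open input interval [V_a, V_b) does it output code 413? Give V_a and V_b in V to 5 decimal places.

[3.30400 V, 3.31200 V)

LSB = 4.096/2^9 = 8.000 mV.
V_a = V_low + 413·LSB = 3.304 V; V_b = V_low + 414·LSB = 3.312 V.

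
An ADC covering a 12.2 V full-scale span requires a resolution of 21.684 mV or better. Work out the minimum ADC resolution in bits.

10 bits

Number of steps required ≥ 12.2 V / 21.684 mV = 562.63.
Need 2^N ≥ 562.63; 2^9 = 512, 2^10 = 1024.
Minimum N = 10.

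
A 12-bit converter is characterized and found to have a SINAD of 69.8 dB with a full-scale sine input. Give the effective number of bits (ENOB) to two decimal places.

11.30 bits

ENOB = (SINAD − 1.76) / 6.02 = (69.8 − 1.76)/6.02 = 11.302.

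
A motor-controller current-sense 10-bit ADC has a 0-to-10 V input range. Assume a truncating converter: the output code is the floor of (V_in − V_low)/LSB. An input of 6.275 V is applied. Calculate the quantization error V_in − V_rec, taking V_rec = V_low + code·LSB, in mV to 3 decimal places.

LSB = 10/2^10 = 9.766 mV.
(6.275 − 0)/0.00976562 = 642.5600; ⌊·⌋ gives code 642.
Reconstructed: 6.2695312 V.
Difference: 0.00546875 V → 5.469 mV.

5.469 mV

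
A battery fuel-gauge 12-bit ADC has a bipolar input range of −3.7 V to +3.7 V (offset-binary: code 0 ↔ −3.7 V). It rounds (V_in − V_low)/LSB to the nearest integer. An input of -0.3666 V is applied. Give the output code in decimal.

With 4096 levels over 7.4 V, one step is 1.807 mV.
(-0.3666 − (−3.7)) / 0.00180664 = 1845.082 LSBs.
So the output code is 1845.

code 1845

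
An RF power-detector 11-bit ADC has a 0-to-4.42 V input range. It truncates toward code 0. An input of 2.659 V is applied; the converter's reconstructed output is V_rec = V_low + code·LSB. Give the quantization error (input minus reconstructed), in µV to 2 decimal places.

93.75 µV

One LSB is 4.42 V / 2048 = 2.158 mV.
Scaled input = 1232.0434 LSBs, so code = 1232.
Code 1232 maps back to 0 + 1232×0.0021582 V = 2.6589062 V.
Difference: 9.375e-05 V → 93.75 µV.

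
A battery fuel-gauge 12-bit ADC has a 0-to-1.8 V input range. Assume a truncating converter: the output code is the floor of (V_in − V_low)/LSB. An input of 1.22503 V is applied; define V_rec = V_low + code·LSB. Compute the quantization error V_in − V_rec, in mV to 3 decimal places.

0.274 mV

One LSB is 1.8 V / 4096 = 439.45 µV.
Scaled input = 2787.6238 LSBs, so code = 2787.
V_rec = 0 + 2787·0.000439453 = 1.2247559 V.
Difference: 0.000274141 V → 0.274 mV.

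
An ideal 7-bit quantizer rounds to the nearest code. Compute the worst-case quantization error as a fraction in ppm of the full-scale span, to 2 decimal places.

Rounding → worst-case error = ½ LSB = V_FS/2^8, so 1e+06/256 = 3906.25 ppm of full scale.

3906.25 ppm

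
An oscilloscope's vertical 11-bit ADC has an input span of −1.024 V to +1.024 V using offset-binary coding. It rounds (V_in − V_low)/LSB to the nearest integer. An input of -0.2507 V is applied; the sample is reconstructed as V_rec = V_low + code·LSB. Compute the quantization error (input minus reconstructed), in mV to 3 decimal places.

One LSB is 2.048 V / 2048 = 1.000 mV.
(V_in − V_low)/LSB = (-0.2507 − (−1.024))/0.001 = 773.3000 → code 773 (round).
V_rec = (−1.024) + 773·0.001 = -0.251 V.
Error = -0.2507 − (−0.251) = 0.0003 V = 0.300 mV.

0.300 mV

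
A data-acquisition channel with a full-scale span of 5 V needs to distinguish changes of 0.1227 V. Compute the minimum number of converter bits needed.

6 bits

Number of steps required ≥ 5 V / 0.1227 V = 40.75.
Need 2^N ≥ 40.75; 2^5 = 32, 2^6 = 64.
Minimum N = 6.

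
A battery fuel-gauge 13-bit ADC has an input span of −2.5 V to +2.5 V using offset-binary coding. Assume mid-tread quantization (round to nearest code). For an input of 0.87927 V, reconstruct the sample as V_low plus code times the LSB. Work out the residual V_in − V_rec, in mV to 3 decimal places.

-0.247 mV

LSB = 5/2^13 = 0.610 mV.
(V_in − V_low)/LSB = (0.87927 − (−2.5))/0.000610352 = 5536.5960 → code 5537 (round).
Reconstructed: 0.8795166 V.
Difference: -0.000246602 V → -0.247 mV.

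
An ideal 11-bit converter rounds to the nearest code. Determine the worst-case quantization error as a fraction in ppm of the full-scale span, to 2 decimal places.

244.14 ppm

Rounding → worst-case error = ½ LSB = V_FS/2^12, so 1e+06/4096 = 244.141 ppm of full scale.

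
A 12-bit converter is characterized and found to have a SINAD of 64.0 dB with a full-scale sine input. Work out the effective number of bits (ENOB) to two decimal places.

ENOB = (SINAD − 1.76) / 6.02 = (64.0 − 1.76)/6.02 = 10.339.

10.34 bits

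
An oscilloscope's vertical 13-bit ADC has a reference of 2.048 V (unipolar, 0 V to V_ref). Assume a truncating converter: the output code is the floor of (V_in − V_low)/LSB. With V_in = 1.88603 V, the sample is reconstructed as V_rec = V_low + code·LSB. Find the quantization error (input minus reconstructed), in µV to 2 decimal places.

One LSB is 2.048 V / 8192 = 250.00 µV.
(1.88603 − 0)/0.00025 = 7544.1200; ⌊·⌋ gives code 7544.
Code 7544 maps back to 0 + 7544×0.00025 V = 1.886 V.
V_in − V_rec = 3e-05 V = 30.00 µV.

30.00 µV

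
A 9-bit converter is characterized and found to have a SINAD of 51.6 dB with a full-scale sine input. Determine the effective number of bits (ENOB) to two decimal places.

ENOB = (SINAD − 1.76) / 6.02 = (51.6 − 1.76)/6.02 = 8.279.

8.28 bits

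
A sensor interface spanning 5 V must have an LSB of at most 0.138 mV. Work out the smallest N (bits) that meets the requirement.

Number of steps required ≥ 5 V / 0.138 mV = 36231.88.
Need 2^N ≥ 36231.88; 2^15 = 32768, 2^16 = 65536.
Minimum N = 16.

16 bits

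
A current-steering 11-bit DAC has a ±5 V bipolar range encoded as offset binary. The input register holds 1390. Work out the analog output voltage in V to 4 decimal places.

LSB = 10 V / 2^11 = 4.883 mV.
V_out = (−5) + 1390 × 0.00488281 V = 1.78711 V.

1.7871 V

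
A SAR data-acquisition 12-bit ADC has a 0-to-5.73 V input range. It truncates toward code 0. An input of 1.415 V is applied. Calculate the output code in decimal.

Full-scale span = 5.73 V; LSB = 5.73/2^12 = 1.399 mV.
(V_in − V_low)/LSB = (1.415 − 0) / 0.00139893 = 1011.490.
⌊·⌋(1011.490) = 1011.

code 1011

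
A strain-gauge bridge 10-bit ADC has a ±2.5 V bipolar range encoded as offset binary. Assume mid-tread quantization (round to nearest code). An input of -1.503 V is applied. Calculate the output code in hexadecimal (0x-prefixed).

code 0xCC (decimal 204)

Full-scale span = 5 V; LSB = 5/2^10 = 4.883 mV.
(-1.503 − (−2.5)) / 0.00488281 = 204.186 LSBs.
So the output code is 204.
In hexadecimal (0x-prefixed): 0xCC.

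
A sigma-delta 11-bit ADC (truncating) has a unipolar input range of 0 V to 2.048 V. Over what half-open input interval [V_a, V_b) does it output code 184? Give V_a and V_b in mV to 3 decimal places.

[184.000 mV, 185.000 mV)

LSB = 2.048/2^11 = 1.000 mV.
V_a = V_low + 184·LSB = 0.184 V; V_b = V_low + 185·LSB = 0.185 V.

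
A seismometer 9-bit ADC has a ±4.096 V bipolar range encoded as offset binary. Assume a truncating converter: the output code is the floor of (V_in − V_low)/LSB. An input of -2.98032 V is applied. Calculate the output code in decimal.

With 512 levels over 8.192 V, one step is 16.000 mV.
Input sits at 69.730 steps above V_low.
So the output code is 69.

code 69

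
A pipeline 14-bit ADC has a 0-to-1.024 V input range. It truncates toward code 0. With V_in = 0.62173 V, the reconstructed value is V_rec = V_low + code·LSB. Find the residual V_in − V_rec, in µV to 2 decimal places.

One LSB is 1.024 V / 16384 = 62.50 µV.
(0.62173 − 0)/6.25e-05 = 9947.6800; ⌊·⌋ gives code 9947.
Reconstructed: 0.6216875 V.
Difference: 4.25e-05 V → 42.50 µV.

42.50 µV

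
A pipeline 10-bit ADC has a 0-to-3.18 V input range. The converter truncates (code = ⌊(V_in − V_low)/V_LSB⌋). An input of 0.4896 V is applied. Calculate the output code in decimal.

Full-scale span = 3.18 V; LSB = 3.18/2^10 = 3.105 mV.
(V_in − V_low)/LSB = (0.4896 − 0) / 0.00310547 = 157.657.
Floor → code 157.

code 157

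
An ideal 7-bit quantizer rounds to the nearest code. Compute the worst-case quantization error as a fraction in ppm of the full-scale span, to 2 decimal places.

Rounding → worst-case error = ½ LSB = V_FS/2^8, so 1e+06/256 = 3906.25 ppm of full scale.

3906.25 ppm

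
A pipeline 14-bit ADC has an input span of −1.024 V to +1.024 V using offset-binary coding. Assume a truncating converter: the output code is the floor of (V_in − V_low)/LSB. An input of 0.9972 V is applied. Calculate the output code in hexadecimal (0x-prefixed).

code 0x3F29 (decimal 16169)

LSB = 2.048 V / 16384 = 125.00 µV.
(V_in − V_low)/LSB = (0.9972 − (−1.024)) / 0.000125 = 16169.600.
Floor → code 16169.
In hexadecimal (0x-prefixed): 0x3F29.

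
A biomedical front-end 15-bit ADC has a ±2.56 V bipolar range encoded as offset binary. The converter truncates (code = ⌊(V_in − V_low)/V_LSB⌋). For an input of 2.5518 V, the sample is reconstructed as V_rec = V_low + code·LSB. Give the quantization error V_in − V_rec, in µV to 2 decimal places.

81.25 µV

Step size: 5.12 V ÷ 2^15 = 156.25 µV.
(V_in − V_low)/LSB = (2.5518 − (−2.56))/0.00015625 = 32715.5200 → code 32715 (floor).
V_rec = (−2.56) + 32715·0.00015625 = 2.5517188 V.
V_in − V_rec = 8.125e-05 V = 81.25 µV.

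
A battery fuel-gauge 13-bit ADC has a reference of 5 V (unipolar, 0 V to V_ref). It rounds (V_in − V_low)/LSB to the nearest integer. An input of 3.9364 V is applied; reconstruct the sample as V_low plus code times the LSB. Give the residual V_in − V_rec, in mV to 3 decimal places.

One LSB is 5 V / 8192 = 0.610 mV.
Scaled input = 6449.3978 LSBs, so code = 6449.
Code 6449 maps back to 0 + 6449×0.000610352 V = 3.9361572 V.
V_in − V_rec = 0.000242773 V = 0.243 mV.

0.243 mV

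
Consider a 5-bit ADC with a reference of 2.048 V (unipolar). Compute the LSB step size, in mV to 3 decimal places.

Full-scale span = 2.048 V.
LSB = 2.048 / 2^5 = 2.048 / 32 = 0.064 V = 64.000 mV.

64.000 mV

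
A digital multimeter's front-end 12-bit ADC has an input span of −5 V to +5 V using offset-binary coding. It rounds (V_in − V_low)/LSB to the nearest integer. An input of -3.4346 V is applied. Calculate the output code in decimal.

Full-scale span = 10 V; LSB = 10/2^12 = 2.441 mV.
Input sits at 641.188 steps above V_low.
round(641.188) = 641.

code 641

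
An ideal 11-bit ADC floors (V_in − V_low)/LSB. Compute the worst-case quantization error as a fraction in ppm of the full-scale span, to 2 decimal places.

Truncating → worst-case error = 1 LSB = V_FS/2^11, so 1e+06/2048 = 488.281 ppm of full scale.

488.28 ppm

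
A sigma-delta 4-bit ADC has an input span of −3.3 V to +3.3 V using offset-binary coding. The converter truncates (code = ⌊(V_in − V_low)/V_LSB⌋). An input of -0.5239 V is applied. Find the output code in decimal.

code 6

With 16 levels over 6.6 V, one step is 412.500 mV.
(V_in − V_low)/LSB = (-0.5239 − (−3.3)) / 0.4125 = 6.730.
⌊·⌋(6.730) = 6.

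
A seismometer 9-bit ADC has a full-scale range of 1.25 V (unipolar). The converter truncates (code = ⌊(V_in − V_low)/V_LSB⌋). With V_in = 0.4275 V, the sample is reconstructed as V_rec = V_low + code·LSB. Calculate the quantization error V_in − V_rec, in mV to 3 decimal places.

LSB = 1.25/2^9 = 2.441 mV.
(0.4275 − 0)/0.00244141 = 175.1040; ⌊·⌋ gives code 175.
Reconstructed: 0.42724609 V.
V_in − V_rec = 0.000253906 V = 0.254 mV.

0.254 mV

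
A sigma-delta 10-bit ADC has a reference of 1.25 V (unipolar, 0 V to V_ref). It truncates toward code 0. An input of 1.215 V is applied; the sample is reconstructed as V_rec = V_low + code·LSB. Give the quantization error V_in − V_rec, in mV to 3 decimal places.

Step size: 1.25 V ÷ 2^10 = 1.221 mV.
(V_in − V_low)/LSB = (1.215 − 0)/0.0012207 = 995.3280 → code 995 (floor).
Reconstructed: 1.2145996 V.
V_in − V_rec = 0.000400391 V = 0.400 mV.

0.400 mV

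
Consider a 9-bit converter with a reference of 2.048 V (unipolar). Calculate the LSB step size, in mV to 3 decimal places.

4.000 mV

Full-scale span = 2.048 V.
LSB = 2.048 / 2^9 = 2.048 / 512 = 0.004 V = 4.000 mV.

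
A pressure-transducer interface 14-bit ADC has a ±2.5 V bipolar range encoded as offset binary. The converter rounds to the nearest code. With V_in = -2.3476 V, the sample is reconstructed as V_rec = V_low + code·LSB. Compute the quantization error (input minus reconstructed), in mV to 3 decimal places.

0.117 mV

One LSB is 5 V / 16384 = 305.18 µV.
(-2.3476 − (−2.5))/0.000305176 = 499.3843; round gives code 499.
V_rec = (−2.5) + 499·0.000305176 = -2.3477173 V.
V_in − V_rec = 0.000117285 V = 0.117 mV.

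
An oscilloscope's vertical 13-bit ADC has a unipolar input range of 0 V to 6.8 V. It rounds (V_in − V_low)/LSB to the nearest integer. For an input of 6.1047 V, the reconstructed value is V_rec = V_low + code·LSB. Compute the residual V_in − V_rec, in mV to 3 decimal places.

0.305 mV

LSB = 6.8/2^13 = 0.830 mV.
(V_in − V_low)/LSB = (6.1047 − 0)/0.000830078 = 7354.3680 → code 7354 (round).
V_rec = 0 + 7354·0.000830078 = 6.1043945 V.
V_in − V_rec = 0.000305469 V = 0.305 mV.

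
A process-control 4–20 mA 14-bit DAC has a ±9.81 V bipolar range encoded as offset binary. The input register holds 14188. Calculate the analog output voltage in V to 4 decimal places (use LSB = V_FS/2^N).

7.1803 V

LSB = 19.62 V / 2^14 = 1.198 mV.
V_out = (−9.81) + 14188 × 0.00119751 V = 7.18027 V.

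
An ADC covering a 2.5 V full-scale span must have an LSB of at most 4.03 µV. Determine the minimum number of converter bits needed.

Number of steps required ≥ 2.5 V / 4.03 µV = 620347.39.
Need 2^N ≥ 620347.39; 2^19 = 524288, 2^20 = 1048576.
Minimum N = 20.

20 bits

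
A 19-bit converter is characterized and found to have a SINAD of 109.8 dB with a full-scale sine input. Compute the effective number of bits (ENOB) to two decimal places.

ENOB = (SINAD − 1.76) / 6.02 = (109.8 − 1.76)/6.02 = 17.947.

17.95 bits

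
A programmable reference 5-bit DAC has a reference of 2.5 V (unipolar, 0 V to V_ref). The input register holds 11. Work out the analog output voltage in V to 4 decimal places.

LSB = 2.5 V / 2^5 = 78.125 mV.
V_out = 0 + 11 × 0.078125 V = 0.859375 V.

0.8594 V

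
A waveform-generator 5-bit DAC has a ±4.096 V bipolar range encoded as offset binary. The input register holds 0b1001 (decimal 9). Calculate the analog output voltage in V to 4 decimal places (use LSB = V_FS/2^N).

LSB = 8.192 V / 2^5 = 256.000 mV.
Code 0b1001 = 9 decimal.
V_out = (−4.096) + 9 × 0.256 V = -1.792 V.

-1.7920 V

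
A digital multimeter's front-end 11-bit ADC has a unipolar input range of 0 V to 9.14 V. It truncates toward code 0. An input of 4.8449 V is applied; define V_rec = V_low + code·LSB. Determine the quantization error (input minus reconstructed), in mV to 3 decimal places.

One LSB is 9.14 V / 2048 = 4.463 mV.
(V_in − V_low)/LSB = (4.8449 − 0)/0.00446289 = 1085.5968 → code 1085 (floor).
V_rec = 0 + 1085·0.00446289 = 4.8422363 V.
Difference: 0.00266367 V → 2.664 mV.

2.664 mV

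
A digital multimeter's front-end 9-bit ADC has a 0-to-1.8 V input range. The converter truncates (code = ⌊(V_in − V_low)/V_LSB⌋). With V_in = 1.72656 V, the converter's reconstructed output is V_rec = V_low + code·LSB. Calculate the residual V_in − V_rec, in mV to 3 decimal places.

One LSB is 1.8 V / 512 = 3.516 mV.
(V_in − V_low)/LSB = (1.72656 − 0)/0.00351563 = 491.1104 → code 491 (floor).
Code 491 maps back to 0 + 491×0.00351563 V = 1.7261719 V.
V_in − V_rec = 0.000388125 V = 0.388 mV.

0.388 mV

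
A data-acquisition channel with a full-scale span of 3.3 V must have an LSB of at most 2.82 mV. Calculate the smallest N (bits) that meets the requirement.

11 bits

Number of steps required ≥ 3.3 V / 2.82 mV = 1170.21.
Need 2^N ≥ 1170.21; 2^10 = 1024, 2^11 = 2048.
Minimum N = 11.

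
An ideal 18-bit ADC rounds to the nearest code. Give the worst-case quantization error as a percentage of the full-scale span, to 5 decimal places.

Rounding → worst-case error = ½ LSB = V_FS/2^19, so 100/524288 = 0.000190735 % of full scale.

0.00019 %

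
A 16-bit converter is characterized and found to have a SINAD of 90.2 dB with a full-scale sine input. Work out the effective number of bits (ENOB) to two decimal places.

ENOB = (SINAD − 1.76) / 6.02 = (90.2 − 1.76)/6.02 = 14.691.

14.69 bits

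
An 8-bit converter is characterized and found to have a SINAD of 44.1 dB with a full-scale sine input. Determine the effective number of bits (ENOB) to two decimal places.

ENOB = (SINAD − 1.76) / 6.02 = (44.1 − 1.76)/6.02 = 7.033.

7.03 bits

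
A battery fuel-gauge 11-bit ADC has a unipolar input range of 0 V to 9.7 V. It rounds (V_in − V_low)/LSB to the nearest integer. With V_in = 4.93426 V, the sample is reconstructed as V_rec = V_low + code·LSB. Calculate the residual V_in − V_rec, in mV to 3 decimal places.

One LSB is 9.7 V / 2048 = 4.736 mV.
Scaled input = 1041.7902 LSBs, so code = 1042.
Reconstructed: 4.9352539 V.
V_in − V_rec = -0.000993906 V = -0.994 mV.

-0.994 mV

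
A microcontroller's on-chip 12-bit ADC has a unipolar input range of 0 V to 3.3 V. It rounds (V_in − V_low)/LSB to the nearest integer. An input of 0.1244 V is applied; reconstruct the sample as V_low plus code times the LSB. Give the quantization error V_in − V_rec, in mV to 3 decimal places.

0.328 mV

Step size: 3.3 V ÷ 2^12 = 0.806 mV.
(V_in − V_low)/LSB = (0.1244 − 0)/0.000805664 = 154.4068 → code 154 (round).
Code 154 maps back to 0 + 154×0.000805664 V = 0.12407227 V.
Error = 0.1244 − 0.12407227 = 0.000327734 V = 0.328 mV.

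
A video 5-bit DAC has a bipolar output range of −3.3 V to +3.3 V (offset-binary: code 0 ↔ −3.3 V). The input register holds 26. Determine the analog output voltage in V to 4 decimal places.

LSB = 6.6 V / 2^5 = 206.250 mV.
V_out = (−3.3) + 26 × 0.20625 V = 2.0625 V.

2.0625 V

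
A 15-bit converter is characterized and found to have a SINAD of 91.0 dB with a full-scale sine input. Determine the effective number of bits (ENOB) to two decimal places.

14.82 bits

ENOB = (SINAD − 1.76) / 6.02 = (91.0 − 1.76)/6.02 = 14.824.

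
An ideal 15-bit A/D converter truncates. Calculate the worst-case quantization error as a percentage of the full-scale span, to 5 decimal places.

0.00305 %

Truncating → worst-case error = 1 LSB = V_FS/2^15, so 100/32768 = 0.00305176 % of full scale.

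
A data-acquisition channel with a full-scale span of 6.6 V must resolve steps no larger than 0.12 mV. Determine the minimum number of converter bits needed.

16 bits

Number of steps required ≥ 6.6 V / 0.12 mV = 55000.00.
Need 2^N ≥ 55000.00; 2^15 = 32768, 2^16 = 65536.
Minimum N = 16.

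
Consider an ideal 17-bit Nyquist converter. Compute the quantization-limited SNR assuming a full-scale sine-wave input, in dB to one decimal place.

104.1 dB

SNR ≈ 6.02·N + 1.76 dB = 6.02·17 + 1.76 = 104.10 dB.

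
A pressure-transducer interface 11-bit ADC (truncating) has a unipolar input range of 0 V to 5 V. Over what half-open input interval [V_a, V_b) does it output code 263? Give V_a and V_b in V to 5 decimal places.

[0.64209 V, 0.64453 V)

LSB = 5/2^11 = 2.441 mV.
V_a = V_low + 263·LSB = 0.64209 V; V_b = V_low + 264·LSB = 0.644531 V.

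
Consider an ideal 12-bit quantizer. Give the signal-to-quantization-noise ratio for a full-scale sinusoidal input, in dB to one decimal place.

SNR ≈ 6.02·N + 1.76 dB = 6.02·12 + 1.76 = 74.00 dB.

74.0 dB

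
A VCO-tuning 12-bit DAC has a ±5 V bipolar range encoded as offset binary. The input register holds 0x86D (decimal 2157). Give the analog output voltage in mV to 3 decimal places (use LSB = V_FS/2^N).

LSB = 10 V / 2^12 = 2.441 mV.
Code 0x86D = 2157 decimal.
V_out = (−5) + 2157 × 0.00244141 V = 0.266113 V.
= 266.113 mV.

266.113 mV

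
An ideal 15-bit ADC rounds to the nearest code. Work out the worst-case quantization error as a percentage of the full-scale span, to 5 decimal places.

Rounding → worst-case error = ½ LSB = V_FS/2^16, so 100/65536 = 0.00152588 % of full scale.

0.00153 %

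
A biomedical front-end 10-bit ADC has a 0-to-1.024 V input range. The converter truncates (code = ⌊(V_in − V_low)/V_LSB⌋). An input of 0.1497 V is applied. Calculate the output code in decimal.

code 149

LSB = 1.024 V / 1024 = 1.000 mV.
Input sits at 149.700 steps above V_low.
Floor → code 149.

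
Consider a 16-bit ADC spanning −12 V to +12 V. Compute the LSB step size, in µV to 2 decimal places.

Full-scale span = 24 V.
LSB = 24 / 2^16 = 24 / 65536 = 0.000366211 V = 366.21 µV.

366.21 µV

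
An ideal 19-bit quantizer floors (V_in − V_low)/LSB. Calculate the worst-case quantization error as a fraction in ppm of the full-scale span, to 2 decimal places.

Truncating → worst-case error = 1 LSB = V_FS/2^19, so 1e+06/524288 = 1.90735 ppm of full scale.

1.91 ppm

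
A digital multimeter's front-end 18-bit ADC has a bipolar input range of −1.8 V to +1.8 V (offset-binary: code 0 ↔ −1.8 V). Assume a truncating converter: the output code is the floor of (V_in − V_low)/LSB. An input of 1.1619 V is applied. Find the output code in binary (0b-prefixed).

code 0b110100101001111110 (decimal 215678)

With 262144 levels over 3.6 V, one step is 13.73 µV.
(1.1619 − (−1.8)) / 1.37329e-05 = 215678.976 LSBs.
So the output code is 215678.
In binary (0b-prefixed): 0b110100101001111110.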